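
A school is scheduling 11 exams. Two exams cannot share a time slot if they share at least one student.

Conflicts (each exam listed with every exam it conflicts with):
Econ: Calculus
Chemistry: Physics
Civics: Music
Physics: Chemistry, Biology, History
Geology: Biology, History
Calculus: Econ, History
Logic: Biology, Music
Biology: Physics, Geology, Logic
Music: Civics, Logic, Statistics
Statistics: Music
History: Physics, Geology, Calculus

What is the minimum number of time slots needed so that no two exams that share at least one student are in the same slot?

2

Logic and Biology conflict, so at least 2 time slots are needed.
A valid assignment using 2 time slots: Econ=1, Chemistry=1, Civics=2, Physics=2, Geology=2, Calculus=2, Logic=2, Biology=1, Music=1, Statistics=2, History=1. Each listed conflict is separated.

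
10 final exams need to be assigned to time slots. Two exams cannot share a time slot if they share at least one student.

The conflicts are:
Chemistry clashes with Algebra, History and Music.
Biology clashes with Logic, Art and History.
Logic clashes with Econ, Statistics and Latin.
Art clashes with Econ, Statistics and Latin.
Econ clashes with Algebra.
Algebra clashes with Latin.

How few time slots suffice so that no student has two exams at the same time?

Logic and Statistics conflict, so at least 2 time slots are needed.
A valid assignment using 2 time slots: Chemistry=2, Biology=2, Logic=1, Art=1, Econ=2, Algebra=1, History=1, Statistics=2, Music=1, Latin=2. Each listed conflict is separated.

2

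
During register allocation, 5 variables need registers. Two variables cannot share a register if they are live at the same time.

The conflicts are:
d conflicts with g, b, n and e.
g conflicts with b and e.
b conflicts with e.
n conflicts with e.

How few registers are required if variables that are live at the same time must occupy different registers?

d, g, b, e all conflict with each other, so at least 4 registers are needed.
A valid assignment using 4 registers: d=2, g=4, b=3, n=3, e=1. Every pair that conflicts lands in different registers.

4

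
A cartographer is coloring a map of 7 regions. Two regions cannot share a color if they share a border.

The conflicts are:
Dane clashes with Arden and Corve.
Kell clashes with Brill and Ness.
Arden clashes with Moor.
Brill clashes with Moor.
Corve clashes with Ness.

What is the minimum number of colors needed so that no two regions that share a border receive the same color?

3

The cycle Moor-Brill-Kell-Ness-Corve-Dane-Arden-Moor has odd length 7, so it cannot be 2-colored; at least 3 colors are needed.
3 colors suffice: color 1 → {Dane, Moor, Ness}; color 2 → {Kell, Arden, Corve}; color 3 → {Brill}. No two conflicting regions share a color.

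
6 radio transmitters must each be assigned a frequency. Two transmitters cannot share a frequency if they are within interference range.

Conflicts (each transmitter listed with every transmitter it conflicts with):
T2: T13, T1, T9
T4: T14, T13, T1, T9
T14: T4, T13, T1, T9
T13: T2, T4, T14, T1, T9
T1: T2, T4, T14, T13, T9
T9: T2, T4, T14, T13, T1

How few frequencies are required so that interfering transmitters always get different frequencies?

5

T4, T14, T13, T1, T9 are mutually in conflict, so at least 5 frequencies are needed.
5 frequencies suffice: frequency 1 → {T1}; frequency 2 → {T9}; frequency 3 → {T13}; frequency 4 → {T2, T14}; frequency 5 → {T4}. Each listed conflict is separated.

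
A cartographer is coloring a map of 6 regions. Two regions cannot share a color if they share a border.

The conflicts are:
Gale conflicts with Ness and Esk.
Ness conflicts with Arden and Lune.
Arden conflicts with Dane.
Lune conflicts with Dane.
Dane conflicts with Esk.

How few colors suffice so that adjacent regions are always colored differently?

The cycle Esk-Dane-Arden-Ness-Gale-Esk has odd length 5, so it cannot be 2-colored; at least 3 colors are needed.
3 colors suffice: Gale=3, Ness=1, Arden=2, Lune=2, Dane=1, Esk=2. No two conflicting regions share a color.

3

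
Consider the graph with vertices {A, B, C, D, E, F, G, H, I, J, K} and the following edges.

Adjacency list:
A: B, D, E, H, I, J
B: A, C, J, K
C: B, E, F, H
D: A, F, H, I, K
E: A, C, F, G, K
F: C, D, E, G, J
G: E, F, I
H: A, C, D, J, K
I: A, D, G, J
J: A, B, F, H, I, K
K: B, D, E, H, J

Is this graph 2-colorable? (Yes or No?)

E, F, G are pairwise adjacent, so at least 3 colors are needed.
So 2 colors are not enough.

No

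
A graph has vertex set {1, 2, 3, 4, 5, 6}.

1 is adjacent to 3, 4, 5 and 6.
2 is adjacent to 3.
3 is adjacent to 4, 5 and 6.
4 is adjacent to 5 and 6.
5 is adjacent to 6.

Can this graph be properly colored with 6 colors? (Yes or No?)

Yes

The chromatic number is 5. 1, 3, 4, 5, 6 are pairwise adjacent (a clique of size 5), so at least 5 colors are needed.
5 colors suffice: 1=e, 2=b, 3=a, 4=c, 5=b, 6=d.
Since 6 ≥ 5, a proper 6-coloring certainly exists.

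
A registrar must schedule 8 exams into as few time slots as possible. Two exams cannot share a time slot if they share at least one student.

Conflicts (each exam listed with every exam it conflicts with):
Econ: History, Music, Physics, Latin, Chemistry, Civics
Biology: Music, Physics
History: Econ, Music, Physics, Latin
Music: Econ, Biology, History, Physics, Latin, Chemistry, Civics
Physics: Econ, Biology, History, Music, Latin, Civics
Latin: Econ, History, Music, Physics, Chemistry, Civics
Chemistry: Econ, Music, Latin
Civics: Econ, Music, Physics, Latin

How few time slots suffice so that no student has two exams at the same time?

Econ, Music, Physics, Latin, Civics pairwise conflict, so at least 5 time slots are needed.
A valid assignment using 5 time slots: Econ=4, Biology=2, History=5, Music=1, Physics=3, Latin=2, Chemistry=3, Civics=5. Each listed conflict is separated.

5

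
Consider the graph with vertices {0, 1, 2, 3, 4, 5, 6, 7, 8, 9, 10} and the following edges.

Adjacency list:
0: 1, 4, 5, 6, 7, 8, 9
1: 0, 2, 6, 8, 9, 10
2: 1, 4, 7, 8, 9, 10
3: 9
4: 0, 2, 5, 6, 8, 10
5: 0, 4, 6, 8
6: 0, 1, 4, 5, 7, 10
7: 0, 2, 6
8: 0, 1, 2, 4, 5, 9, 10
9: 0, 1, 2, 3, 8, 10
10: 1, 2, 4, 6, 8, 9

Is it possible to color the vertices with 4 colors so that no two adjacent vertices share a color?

1, 2, 8, 9, 10 are mutually adjacent (a clique of size 5), so at least 5 colors are needed.
So 4 colors are not enough.

No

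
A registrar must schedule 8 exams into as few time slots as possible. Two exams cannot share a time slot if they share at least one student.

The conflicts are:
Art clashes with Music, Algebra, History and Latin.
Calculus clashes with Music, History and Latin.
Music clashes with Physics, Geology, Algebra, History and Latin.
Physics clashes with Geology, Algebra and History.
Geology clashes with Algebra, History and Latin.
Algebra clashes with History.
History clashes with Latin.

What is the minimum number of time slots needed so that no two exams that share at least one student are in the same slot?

Music, Physics, Geology, Algebra, History are mutually in conflict, so at least 5 time slots are needed.
Using 5 time slots: Art=4, Calculus=4, Music=2, Physics=5, Geology=4, Algebra=3, History=1, Latin=3. No two conflicting exams share a time slot.

5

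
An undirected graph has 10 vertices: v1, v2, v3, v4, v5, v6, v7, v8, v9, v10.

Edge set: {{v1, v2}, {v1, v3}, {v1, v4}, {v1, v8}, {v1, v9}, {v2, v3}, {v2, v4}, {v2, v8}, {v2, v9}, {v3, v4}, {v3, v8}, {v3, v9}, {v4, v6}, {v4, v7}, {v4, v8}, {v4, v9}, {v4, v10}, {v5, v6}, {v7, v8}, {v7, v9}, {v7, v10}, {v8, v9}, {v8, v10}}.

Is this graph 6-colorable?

Yes

The chromatic number is 6. v1, v2, v3, v4, v8, v9 form a clique, so at least 6 colors are needed.
6 colors suffice: color 1 → {v4, v5}; color 2 → {v6, v8}; color 3 → {v9, v10}; color 4 → {v3, v7}; color 5 → {v2}; color 6 → {v1}.
That is already a proper 6-coloring.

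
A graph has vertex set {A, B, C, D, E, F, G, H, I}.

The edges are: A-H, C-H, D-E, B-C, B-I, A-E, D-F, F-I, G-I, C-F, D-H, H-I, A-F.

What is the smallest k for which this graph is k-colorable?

B and I are adjacent, so at least 2 colors are needed.
2 colors suffice: color red → {A, C, D, I}; color blue → {B, E, F, G, H}. Each edge has distinct colors on its endpoints.

2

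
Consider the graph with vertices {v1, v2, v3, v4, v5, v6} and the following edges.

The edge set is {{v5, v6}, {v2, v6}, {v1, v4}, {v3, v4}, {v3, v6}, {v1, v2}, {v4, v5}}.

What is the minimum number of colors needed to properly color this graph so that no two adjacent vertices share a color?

The cycle v1-v2-v6-v5-v4-v1 has odd length 5, so it cannot be 2-colored; at least 3 colors are needed.
3 colors suffice: v1=blue, v2=green, v3=blue, v4=red, v5=blue, v6=red. No two adjacent vertices share a color.

3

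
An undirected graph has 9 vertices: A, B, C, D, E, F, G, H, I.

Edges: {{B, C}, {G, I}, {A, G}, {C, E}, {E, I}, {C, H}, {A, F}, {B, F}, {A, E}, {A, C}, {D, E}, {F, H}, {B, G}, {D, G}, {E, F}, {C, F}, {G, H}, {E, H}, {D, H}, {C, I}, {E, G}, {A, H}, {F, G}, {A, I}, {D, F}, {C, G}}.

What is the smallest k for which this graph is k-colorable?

6

A, C, E, F, G, H are pairwise adjacent (a clique of size 6), so at least 6 colors are needed.
6 colors suffice: A=6, B=4, C=3, D=3, E=4, F=2, G=1, H=5, I=2. No two adjacent vertices share a color.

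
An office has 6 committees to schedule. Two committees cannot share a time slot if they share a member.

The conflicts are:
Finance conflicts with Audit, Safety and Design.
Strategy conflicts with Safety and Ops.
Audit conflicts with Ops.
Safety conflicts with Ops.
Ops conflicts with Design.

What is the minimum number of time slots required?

3

Strategy, Safety, Ops pairwise conflict, so at least 3 time slots are needed.
Using 3 time slots: Finance=1, Strategy=3, Audit=2, Safety=2, Ops=1, Design=2. Every pair that conflicts lands in different time slots.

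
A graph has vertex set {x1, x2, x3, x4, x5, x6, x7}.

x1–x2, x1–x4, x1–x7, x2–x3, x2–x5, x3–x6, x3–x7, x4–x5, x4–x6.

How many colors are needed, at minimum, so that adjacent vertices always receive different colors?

The cycle x6-x4-x1-x7-x3-x6 has odd length 5, so it cannot be 2-colored; at least 3 colors are needed.
A valid assignment using 3 colors: x1=1, x2=2, x3=1, x4=2, x5=1, x6=3, x7=2. Every edge joins two different colors.

3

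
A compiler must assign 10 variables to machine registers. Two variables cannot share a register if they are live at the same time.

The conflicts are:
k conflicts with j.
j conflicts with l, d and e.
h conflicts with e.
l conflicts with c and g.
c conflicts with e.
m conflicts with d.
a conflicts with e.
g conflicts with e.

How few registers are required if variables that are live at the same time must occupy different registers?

m and d conflict, so at least 2 registers are needed.
2 registers suffice: register 1 → {k, l, d, e}; register 2 → {j, h, c, m, a, g}. Every pair that conflicts lands in different registers.

2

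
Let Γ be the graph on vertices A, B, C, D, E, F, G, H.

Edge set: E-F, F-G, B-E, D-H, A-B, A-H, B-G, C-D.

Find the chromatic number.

A and H are adjacent, so at least 2 colors are needed.
One proper 2-coloring: A=2, B=1, C=1, D=2, E=2, F=1, G=2, H=1. Each edge has distinct colors on its endpoints.

2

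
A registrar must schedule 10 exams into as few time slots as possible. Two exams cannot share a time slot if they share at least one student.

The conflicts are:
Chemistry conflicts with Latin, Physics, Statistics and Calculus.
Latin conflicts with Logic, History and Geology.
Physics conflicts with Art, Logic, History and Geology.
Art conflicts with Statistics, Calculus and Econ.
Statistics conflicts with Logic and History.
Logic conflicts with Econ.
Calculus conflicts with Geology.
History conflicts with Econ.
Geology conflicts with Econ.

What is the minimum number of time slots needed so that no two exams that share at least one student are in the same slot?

Chemistry and Statistics conflict, so at least 2 time slots are needed.
2 time slots suffice: Chemistry=2, Latin=1, Physics=1, Art=2, Statistics=1, Logic=2, Calculus=1, History=2, Geology=2, Econ=1. No two conflicting exams share a time slot.

2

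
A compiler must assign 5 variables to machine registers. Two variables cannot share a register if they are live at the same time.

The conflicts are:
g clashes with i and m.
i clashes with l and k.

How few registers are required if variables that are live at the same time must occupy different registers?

2

i and k conflict, so at least 2 registers are needed.
Using 2 registers: g=2, i=1, l=2, k=2, m=1. Each listed conflict is separated.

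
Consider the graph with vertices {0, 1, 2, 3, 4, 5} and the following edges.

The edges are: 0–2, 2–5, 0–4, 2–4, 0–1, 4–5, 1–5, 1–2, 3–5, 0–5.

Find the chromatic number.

0, 1, 2, 5 are mutually adjacent (a clique of size 4), so at least 4 colors are needed.
A valid assignment using 4 colors: 0=green, 1=yellow, 2=blue, 3=blue, 4=yellow, 5=red. Each edge has distinct colors on its endpoints.

4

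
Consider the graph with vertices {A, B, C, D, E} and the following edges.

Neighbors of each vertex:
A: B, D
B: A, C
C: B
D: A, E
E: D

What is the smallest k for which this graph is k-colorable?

B and C are adjacent, so at least 2 colors are needed.
2 colors suffice: color red → {B, D}; color blue → {A, C, E}. Every edge joins two different colors.

2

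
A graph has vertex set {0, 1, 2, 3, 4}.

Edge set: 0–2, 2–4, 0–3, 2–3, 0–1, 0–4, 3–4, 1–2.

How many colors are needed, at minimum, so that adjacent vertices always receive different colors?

4

0, 2, 3, 4 form a clique, so at least 4 colors are needed.
4 colors suffice: 0=red, 1=green, 2=blue, 3=yellow, 4=green. No two adjacent vertices share a color.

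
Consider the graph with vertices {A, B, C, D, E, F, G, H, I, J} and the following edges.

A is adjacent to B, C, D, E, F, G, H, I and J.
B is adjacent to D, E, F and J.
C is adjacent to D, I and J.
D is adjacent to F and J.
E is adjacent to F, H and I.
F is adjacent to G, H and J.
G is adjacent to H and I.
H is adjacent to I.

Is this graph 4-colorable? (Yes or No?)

No

A, B, D, F, J form a clique, so at least 5 colors are needed.
So 4 colors are not enough.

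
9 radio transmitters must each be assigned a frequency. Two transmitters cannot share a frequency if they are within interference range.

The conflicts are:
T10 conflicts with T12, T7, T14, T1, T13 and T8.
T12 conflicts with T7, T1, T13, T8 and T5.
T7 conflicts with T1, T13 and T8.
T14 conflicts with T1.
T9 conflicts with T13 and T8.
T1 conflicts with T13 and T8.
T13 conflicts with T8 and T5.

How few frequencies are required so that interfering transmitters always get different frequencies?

6

T10, T12, T7, T1, T13, T8 pairwise conflict, so at least 6 frequencies are needed.
6 frequencies suffice: frequency 1 → {T14, T13}; frequency 2 → {T9, T1, T5}; frequency 3 → {T10}; frequency 4 → {T12}; frequency 5 → {T8}; frequency 6 → {T7}. No two conflicting transmitters share a frequency.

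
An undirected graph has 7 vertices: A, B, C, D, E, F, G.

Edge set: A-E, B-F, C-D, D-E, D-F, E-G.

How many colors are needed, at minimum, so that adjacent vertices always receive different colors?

2

C and D are adjacent, so at least 2 colors are needed.
2 colors suffice: A=1, B=1, C=2, D=1, E=2, F=2, G=1. Every edge joins two different colors.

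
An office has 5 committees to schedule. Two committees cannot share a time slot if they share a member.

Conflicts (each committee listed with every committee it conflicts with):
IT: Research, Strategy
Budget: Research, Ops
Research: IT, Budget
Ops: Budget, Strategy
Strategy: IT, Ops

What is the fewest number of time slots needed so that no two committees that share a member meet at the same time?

3

The cycle Research-IT-Strategy-Ops-Budget-Research has odd length 5, so it cannot be 2-colored; at least 3 time slots are needed.
3 time slots suffice: time slot 1 → {Budget, Strategy}; time slot 2 → {IT, Ops}; time slot 3 → {Research}. No two conflicting committees share a time slot.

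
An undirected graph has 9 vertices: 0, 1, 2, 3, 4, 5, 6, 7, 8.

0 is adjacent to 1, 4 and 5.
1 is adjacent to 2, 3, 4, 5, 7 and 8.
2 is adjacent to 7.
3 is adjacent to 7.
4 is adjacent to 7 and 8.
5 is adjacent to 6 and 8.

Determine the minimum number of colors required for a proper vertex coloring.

3

1, 5, 8 form a triangle, so at least 3 colors are needed.
3 colors suffice: 0=green, 1=red, 2=blue, 3=blue, 4=blue, 5=blue, 6=red, 7=green, 8=green. Every edge joins two different colors.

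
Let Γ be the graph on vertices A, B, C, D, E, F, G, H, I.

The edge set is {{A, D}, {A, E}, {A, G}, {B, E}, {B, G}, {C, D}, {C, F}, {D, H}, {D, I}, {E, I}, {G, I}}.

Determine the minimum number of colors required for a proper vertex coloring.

B and E are adjacent, so at least 2 colors are needed.
2 colors suffice: color 1 → {D, E, F, G}; color 2 → {A, B, C, H, I}. Each edge has distinct colors on its endpoints.

2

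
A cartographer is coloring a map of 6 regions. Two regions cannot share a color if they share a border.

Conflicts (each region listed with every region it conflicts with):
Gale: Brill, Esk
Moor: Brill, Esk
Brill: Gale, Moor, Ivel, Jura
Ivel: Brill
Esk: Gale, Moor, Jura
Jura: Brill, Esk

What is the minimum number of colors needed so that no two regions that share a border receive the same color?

Brill and Jura conflict, so at least 2 colors are needed.
2 colors suffice: color 1 → {Brill, Esk}; color 2 → {Gale, Moor, Ivel, Jura}. Every pair that conflicts lands in different colors.

2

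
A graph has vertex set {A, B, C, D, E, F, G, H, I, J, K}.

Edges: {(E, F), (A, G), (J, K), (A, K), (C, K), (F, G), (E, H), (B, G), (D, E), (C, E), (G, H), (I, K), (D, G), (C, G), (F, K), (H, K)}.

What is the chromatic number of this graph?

B and G are adjacent, so at least 2 colors are needed.
A valid assignment using 2 colors: A=2, B=2, C=2, D=2, E=1, F=2, G=1, H=2, I=2, J=2, K=1. No two adjacent vertices share a color.

2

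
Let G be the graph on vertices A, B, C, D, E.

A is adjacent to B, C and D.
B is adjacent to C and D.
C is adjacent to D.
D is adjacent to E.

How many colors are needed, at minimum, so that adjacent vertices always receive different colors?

4

A, B, C, D are mutually adjacent (a clique of size 4), so at least 4 colors are needed.
4 colors suffice: color 1 → {D}; color 2 → {B, E}; color 3 → {A}; color 4 → {C}. Each edge has distinct colors on its endpoints.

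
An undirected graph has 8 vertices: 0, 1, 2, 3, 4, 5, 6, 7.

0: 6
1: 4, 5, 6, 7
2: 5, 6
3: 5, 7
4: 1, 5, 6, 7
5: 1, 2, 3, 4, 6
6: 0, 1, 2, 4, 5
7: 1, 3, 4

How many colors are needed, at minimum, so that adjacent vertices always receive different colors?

4

1, 4, 5, 6 are mutually adjacent (a clique of size 4), so at least 4 colors are needed.
4 colors suffice: color a → {0, 5, 7}; color b → {3, 6}; color c → {2, 4}; color d → {1}. No two adjacent vertices share a color.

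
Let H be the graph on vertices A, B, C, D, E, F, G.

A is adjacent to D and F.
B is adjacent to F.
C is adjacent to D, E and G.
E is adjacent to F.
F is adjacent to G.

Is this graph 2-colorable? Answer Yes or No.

No

The cycle E-C-D-A-F-E has odd length 5, so it cannot be 2-colored; at least 3 colors are needed.
So 2 colors are not enough.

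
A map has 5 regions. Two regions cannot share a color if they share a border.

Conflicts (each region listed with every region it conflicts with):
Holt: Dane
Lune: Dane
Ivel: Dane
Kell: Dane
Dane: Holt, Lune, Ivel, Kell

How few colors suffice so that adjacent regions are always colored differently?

2

Lune and Dane conflict, so at least 2 colors are needed.
2 colors suffice: color 1 → {Dane}; color 2 → {Holt, Lune, Ivel, Kell}. Every pair that conflicts lands in different colors.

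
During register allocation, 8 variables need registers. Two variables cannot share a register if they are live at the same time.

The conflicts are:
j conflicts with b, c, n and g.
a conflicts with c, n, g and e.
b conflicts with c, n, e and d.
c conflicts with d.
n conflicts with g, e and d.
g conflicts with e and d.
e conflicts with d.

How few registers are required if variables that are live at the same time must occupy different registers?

4

a, n, g, e are mutually in conflict, so at least 4 registers are needed.
4 registers suffice: register 1 → {c, n}; register 2 → {j, e}; register 3 → {b, g}; register 4 → {a, d}. No two conflicting variables share a register.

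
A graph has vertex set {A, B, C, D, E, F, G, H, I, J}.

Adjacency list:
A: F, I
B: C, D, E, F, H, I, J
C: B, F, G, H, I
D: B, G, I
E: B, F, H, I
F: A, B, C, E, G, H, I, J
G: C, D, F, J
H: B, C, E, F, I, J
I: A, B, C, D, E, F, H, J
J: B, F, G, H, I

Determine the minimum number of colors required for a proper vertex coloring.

5

B, C, F, H, I are mutually adjacent (a clique of size 5), so at least 5 colors are needed.
One proper 5-coloring: A=3, B=3, C=5, D=1, E=5, F=1, G=2, H=4, I=2, J=5. Each edge has distinct colors on its endpoints.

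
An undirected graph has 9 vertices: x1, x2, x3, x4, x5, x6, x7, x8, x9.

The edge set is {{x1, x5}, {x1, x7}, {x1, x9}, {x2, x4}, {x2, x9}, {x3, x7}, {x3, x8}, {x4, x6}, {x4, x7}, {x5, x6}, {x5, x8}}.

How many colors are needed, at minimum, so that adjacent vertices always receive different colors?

The cycle x1-x5-x6-x4-x7-x1 has odd length 5, so it cannot be 2-colored; at least 3 colors are needed.
3 colors suffice: color 1 → {x2, x5, x7}; color 2 → {x1, x4, x8}; color 3 → {x3, x6, x9}. No two adjacent vertices share a color.

3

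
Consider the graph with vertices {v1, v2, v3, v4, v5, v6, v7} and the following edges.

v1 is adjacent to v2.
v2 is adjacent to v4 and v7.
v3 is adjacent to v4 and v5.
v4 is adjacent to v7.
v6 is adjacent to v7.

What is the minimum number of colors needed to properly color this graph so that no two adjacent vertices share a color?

v2, v4, v7 are mutually adjacent, so at least 3 colors are needed.
3 colors suffice: v1=1, v2=2, v3=1, v4=3, v5=2, v6=2, v7=1. Every edge joins two different colors.

3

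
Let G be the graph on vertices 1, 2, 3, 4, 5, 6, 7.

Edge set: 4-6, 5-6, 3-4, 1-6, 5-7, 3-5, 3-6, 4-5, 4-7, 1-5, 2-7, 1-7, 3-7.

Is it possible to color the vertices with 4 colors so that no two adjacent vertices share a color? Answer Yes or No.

Yes

The chromatic number is 4. 3, 4, 5, 7 are pairwise adjacent (a clique of size 4), so at least 4 colors are needed.
4 colors suffice: color red → {6, 7}; color blue → {2, 5}; color green → {1, 3}; color yellow → {4}.
That is already a proper 4-coloring.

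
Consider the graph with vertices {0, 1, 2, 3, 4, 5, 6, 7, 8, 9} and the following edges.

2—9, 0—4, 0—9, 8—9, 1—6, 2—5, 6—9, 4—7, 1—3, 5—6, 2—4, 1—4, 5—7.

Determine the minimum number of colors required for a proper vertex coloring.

The cycle 9-6-1-4-2-9 has odd length 5, so it cannot be 2-colored; at least 3 colors are needed.
3 colors suffice: color a → {3, 4, 5, 9}; color b → {0, 1, 2, 7, 8}; color c → {6}. Every edge joins two different colors.

3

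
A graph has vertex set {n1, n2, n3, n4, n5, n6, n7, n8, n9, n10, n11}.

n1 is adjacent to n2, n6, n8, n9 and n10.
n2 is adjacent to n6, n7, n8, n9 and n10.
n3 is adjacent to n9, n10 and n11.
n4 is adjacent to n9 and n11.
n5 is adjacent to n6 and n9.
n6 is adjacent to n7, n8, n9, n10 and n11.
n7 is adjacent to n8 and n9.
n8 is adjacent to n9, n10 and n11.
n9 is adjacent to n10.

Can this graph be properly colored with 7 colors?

Yes

The chromatic number is 6. n1, n2, n6, n8, n9, n10 form a clique, so at least 6 colors are needed.
One proper 6-coloring: n1=6, n2=4, n3=2, n4=2, n5=3, n6=2, n7=5, n8=3, n9=1, n10=5, n11=1.
Since 7 ≥ 6, a proper 7-coloring certainly exists.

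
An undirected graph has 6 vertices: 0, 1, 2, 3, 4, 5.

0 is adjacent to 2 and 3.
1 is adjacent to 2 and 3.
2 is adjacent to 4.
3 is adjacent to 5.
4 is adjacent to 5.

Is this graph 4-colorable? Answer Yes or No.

The chromatic number is 3. The cycle 3-1-2-4-5-3 has odd length 5, so it cannot be 2-colored; at least 3 colors are needed.
3 colors suffice: color a → {2, 3}; color b → {0, 1, 5}; color c → {4}.
Since 4 ≥ 3, a proper 4-coloring certainly exists.

Yes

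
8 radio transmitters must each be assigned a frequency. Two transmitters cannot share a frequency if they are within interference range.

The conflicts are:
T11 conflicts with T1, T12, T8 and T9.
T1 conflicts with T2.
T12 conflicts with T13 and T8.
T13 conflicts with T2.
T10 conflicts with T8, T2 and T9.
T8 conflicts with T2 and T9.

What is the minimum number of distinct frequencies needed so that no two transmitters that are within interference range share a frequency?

T11, T12, T8 all conflict with each other, so at least 3 frequencies are needed.
3 frequencies suffice: frequency 1 → {T1, T13, T8}; frequency 2 → {T11, T10}; frequency 3 → {T12, T2, T9}. Every pair that conflicts lands in different frequencies.

3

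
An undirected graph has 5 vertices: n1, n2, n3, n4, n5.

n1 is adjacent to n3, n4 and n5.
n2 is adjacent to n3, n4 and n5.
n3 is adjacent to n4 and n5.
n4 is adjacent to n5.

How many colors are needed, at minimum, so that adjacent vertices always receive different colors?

4

n2, n3, n4, n5 form a clique, so at least 4 colors are needed.
4 colors suffice: color red → {n5}; color blue → {n3}; color green → {n4}; color yellow → {n1, n2}. Each edge has distinct colors on its endpoints.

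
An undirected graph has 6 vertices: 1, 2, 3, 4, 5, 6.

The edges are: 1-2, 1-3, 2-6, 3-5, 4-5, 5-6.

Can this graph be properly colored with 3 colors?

Yes

The chromatic number is 3. The cycle 6-5-3-1-2-6 has odd length 5, so it cannot be 2-colored; at least 3 colors are needed.
3 colors suffice: color red → {1, 5}; color blue → {3, 4, 6}; color green → {2}.
That is already a proper 3-coloring.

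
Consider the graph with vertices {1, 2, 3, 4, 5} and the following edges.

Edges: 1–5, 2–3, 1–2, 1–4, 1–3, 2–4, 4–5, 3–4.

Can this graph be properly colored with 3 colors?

No

1, 2, 3, 4 are pairwise adjacent (a clique of size 4), so at least 4 colors are needed.
So 3 colors are not enough.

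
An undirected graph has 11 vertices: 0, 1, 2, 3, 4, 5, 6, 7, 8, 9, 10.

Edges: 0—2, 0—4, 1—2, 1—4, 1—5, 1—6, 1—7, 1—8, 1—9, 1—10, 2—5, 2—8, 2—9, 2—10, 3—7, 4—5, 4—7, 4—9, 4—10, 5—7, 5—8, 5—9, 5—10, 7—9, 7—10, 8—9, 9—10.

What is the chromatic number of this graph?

1, 4, 5, 7, 9, 10 form a clique, so at least 6 colors are needed.
6 colors suffice: color red → {0, 1, 3}; color blue → {5, 6}; color green → {9}; color yellow → {2, 4}; color purple → {8, 10}; color orange → {7}. Every edge joins two different colors.

6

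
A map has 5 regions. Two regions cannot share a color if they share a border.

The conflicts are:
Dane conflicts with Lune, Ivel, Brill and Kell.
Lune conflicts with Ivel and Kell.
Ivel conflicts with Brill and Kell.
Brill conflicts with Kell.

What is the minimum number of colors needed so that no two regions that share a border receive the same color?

4

Dane, Lune, Ivel, Kell are mutually in conflict, so at least 4 colors are needed.
4 colors suffice: color 1 → {Dane}; color 2 → {Ivel}; color 3 → {Kell}; color 4 → {Lune, Brill}. Every pair that conflicts lands in different colors.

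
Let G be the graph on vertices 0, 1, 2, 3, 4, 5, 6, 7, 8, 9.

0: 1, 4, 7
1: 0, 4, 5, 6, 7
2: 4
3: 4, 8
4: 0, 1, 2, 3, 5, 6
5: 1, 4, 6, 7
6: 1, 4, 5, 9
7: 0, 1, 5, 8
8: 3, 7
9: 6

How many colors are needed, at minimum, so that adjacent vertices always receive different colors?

4

1, 4, 5, 6 are pairwise adjacent (a clique of size 4), so at least 4 colors are needed.
4 colors suffice: color a → {4, 7, 9}; color b → {1, 2, 8}; color c → {0, 3, 5}; color d → {6}. Every edge joins two different colors.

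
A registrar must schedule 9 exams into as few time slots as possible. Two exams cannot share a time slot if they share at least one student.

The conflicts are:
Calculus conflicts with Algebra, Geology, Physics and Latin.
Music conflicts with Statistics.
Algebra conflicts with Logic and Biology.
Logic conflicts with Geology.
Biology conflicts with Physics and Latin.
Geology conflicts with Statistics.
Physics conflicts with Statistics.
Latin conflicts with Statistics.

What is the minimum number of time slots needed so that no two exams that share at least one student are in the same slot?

2

Calculus and Physics conflict, so at least 2 time slots are needed.
2 time slots suffice: Calculus=1, Music=2, Algebra=2, Logic=1, Biology=1, Geology=2, Physics=2, Latin=2, Statistics=1. No two conflicting exams share a time slot.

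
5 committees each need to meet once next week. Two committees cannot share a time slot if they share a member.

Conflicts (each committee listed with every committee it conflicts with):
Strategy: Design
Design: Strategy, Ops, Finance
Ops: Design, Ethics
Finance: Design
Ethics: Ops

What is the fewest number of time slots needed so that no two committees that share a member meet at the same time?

Strategy and Design conflict, so at least 2 time slots are needed.
2 time slots suffice: time slot 1 → {Design, Ethics}; time slot 2 → {Strategy, Ops, Finance}. Each listed conflict is separated.

2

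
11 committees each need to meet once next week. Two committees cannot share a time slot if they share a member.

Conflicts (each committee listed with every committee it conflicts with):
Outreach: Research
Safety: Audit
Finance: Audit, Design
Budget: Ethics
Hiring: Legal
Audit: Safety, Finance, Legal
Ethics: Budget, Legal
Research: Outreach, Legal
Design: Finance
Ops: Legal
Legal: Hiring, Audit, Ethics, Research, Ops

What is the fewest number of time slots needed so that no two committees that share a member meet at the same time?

2

Ops and Legal conflict, so at least 2 time slots are needed.
2 time slots suffice: time slot 1 → {Outreach, Safety, Finance, Budget, Legal}; time slot 2 → {Hiring, Audit, Ethics, Research, Design, Ops}. Every pair that conflicts lands in different time slots.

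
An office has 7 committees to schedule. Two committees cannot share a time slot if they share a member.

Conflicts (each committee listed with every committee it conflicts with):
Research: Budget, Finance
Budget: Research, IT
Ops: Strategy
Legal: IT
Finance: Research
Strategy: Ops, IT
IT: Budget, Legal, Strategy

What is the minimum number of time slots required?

2

Ops and Strategy conflict, so at least 2 time slots are needed.
2 time slots suffice: Research=1, Budget=2, Ops=1, Legal=2, Finance=2, Strategy=2, IT=1. Each listed conflict is separated.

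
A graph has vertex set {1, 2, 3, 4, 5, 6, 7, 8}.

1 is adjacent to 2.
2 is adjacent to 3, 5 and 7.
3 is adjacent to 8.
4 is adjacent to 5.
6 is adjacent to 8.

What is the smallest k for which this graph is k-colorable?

2

6 and 8 are adjacent, so at least 2 colors are needed.
One proper 2-coloring: 1=blue, 2=red, 3=blue, 4=red, 5=blue, 6=blue, 7=blue, 8=red. Each edge has distinct colors on its endpoints.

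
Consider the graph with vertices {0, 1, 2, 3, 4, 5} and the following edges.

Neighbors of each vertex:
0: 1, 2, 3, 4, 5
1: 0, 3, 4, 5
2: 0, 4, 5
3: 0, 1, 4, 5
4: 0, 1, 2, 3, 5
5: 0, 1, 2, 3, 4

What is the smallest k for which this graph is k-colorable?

5

0, 1, 3, 4, 5 are pairwise adjacent (a clique of size 5), so at least 5 colors are needed.
One proper 5-coloring: 0=a, 1=e, 2=d, 3=d, 4=b, 5=c. No two adjacent vertices share a color.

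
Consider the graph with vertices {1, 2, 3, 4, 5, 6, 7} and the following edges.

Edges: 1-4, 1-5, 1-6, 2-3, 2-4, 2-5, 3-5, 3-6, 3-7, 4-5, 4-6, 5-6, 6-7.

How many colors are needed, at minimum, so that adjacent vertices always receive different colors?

1, 4, 5, 6 form a clique, so at least 4 colors are needed.
A valid assignment using 4 colors: 1=yellow, 2=blue, 3=green, 4=green, 5=red, 6=blue, 7=red. Each edge has distinct colors on its endpoints.

4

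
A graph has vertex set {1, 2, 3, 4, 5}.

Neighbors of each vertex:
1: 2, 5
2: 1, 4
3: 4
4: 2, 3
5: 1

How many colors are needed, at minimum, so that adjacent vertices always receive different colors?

2

1 and 5 are adjacent, so at least 2 colors are needed.
2 colors suffice: color a → {2, 3, 5}; color b → {1, 4}. Each edge has distinct colors on its endpoints.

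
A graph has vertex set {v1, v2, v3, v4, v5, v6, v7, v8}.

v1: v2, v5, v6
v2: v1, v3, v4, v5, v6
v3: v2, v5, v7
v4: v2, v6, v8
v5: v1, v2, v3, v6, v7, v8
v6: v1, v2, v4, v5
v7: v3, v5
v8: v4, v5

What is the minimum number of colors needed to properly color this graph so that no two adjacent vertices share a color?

4

v1, v2, v5, v6 are mutually adjacent (a clique of size 4), so at least 4 colors are needed.
4 colors suffice: color R → {v4, v5}; color B → {v2, v7, v8}; color G → {v3, v6}; color Y → {v1}. No two adjacent vertices share a color.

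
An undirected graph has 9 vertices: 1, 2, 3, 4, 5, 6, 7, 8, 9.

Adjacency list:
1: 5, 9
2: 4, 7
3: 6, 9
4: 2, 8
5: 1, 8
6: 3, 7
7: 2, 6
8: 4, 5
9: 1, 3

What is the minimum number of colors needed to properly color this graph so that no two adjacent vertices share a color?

The cycle 7-2-4-8-5-1-9-3-6-7 has odd length 9, so it cannot be 2-colored; at least 3 colors are needed.
3 colors suffice: color red → {2, 5, 6, 9}; color blue → {1, 3, 4, 7}; color green → {8}. Every edge joins two different colors.

3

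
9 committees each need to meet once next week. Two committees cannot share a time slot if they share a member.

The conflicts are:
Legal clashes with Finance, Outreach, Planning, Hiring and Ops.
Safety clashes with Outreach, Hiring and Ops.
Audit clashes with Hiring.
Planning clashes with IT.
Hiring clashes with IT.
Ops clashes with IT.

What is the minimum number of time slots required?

2

Planning and IT conflict, so at least 2 time slots are needed.
Using 2 time slots: Legal=1, Finance=2, Safety=1, Audit=1, Outreach=2, Planning=2, Hiring=2, Ops=2, IT=1. Each listed conflict is separated.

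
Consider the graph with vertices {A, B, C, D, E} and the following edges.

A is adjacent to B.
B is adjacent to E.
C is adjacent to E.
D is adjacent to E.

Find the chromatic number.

2

B and E are adjacent, so at least 2 colors are needed.
A valid assignment using 2 colors: A=red, B=blue, C=blue, D=blue, E=red. Every edge joins two different colors.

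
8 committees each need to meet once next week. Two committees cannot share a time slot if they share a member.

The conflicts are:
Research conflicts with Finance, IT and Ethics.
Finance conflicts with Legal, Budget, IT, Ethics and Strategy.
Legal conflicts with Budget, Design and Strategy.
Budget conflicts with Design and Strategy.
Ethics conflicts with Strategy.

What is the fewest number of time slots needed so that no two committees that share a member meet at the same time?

4

Finance, Legal, Budget, Strategy are mutually in conflict, so at least 4 time slots are needed.
A valid assignment using 4 time slots: Research=2, Finance=1, Legal=3, Budget=2, IT=3, Design=1, Ethics=3, Strategy=4. Each listed conflict is separated.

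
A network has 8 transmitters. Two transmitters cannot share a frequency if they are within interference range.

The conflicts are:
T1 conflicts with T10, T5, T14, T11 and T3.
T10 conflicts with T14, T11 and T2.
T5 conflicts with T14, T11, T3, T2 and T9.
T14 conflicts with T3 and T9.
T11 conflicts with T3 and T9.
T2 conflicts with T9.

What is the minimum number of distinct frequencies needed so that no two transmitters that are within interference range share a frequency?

T1, T5, T11, T3 all conflict with each other, so at least 4 frequencies are needed.
A valid assignment using 4 frequencies: T1=2, T10=1, T5=1, T14=3, T11=3, T3=4, T2=3, T9=2. Each listed conflict is separated.

4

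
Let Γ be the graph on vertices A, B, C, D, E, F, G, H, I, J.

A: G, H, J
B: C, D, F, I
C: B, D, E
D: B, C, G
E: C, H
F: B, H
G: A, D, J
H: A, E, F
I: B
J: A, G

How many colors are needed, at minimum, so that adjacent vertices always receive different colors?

B, C, D are pairwise adjacent, so at least 3 colors are needed.
3 colors suffice: A=1, B=1, C=3, D=2, E=1, F=3, G=3, H=2, I=2, J=2. No two adjacent vertices share a color.

3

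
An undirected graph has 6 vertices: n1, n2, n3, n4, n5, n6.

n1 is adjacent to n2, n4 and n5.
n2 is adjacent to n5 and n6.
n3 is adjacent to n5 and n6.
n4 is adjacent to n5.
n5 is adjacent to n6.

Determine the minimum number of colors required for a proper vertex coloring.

3

n1, n4, n5 form a triangle, so at least 3 colors are needed.
3 colors suffice: n1=2, n2=3, n3=3, n4=3, n5=1, n6=2. Every edge joins two different colors.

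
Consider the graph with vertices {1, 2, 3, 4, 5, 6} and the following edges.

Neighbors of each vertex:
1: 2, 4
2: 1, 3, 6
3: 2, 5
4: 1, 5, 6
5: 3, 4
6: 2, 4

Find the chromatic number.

3

The cycle 3-2-1-4-5-3 has odd length 5, so it cannot be 2-colored; at least 3 colors are needed.
3 colors suffice: color a → {2, 4}; color b → {1, 3, 6}; color c → {5}. Every edge joins two different colors.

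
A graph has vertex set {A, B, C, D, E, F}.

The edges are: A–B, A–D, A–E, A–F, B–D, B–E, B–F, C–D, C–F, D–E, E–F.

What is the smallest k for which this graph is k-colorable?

A, B, E, F form a clique, so at least 4 colors are needed.
4 colors suffice: color 1 → {D, F}; color 2 → {B, C}; color 3 → {A}; color 4 → {E}. Each edge has distinct colors on its endpoints.

4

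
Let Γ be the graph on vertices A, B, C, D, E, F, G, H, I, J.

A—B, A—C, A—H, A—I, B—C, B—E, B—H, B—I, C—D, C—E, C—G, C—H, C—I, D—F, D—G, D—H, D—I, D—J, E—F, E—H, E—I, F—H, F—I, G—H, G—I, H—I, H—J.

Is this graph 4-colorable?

No

C, D, G, H, I are mutually adjacent (a clique of size 5), so at least 5 colors are needed.
So 4 colors are not enough.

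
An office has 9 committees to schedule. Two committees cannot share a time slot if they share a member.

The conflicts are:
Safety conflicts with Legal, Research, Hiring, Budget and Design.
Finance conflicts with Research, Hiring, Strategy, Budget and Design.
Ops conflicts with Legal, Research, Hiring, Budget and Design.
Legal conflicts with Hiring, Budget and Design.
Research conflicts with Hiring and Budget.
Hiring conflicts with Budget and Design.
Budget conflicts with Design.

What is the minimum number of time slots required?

5

Safety, Legal, Hiring, Budget, Design pairwise conflict, so at least 5 time slots are needed.
5 time slots suffice: Safety=4, Finance=4, Ops=4, Legal=5, Research=3, Hiring=1, Strategy=1, Budget=2, Design=3. No two conflicting committees share a time slot.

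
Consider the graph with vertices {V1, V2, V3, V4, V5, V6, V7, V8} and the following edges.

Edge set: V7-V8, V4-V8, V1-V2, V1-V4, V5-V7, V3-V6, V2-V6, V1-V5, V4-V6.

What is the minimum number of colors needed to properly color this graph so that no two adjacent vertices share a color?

The cycle V8-V7-V5-V1-V4-V8 has odd length 5, so it cannot be 2-colored; at least 3 colors are needed.
3 colors suffice: color 1 → {V1, V6, V7}; color 2 → {V2, V3, V4, V5}; color 3 → {V8}. Every edge joins two different colors.

3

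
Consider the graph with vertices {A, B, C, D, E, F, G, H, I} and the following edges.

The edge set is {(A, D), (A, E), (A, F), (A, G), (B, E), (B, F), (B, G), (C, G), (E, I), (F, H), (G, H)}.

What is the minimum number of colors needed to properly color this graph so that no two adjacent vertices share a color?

E and I are adjacent, so at least 2 colors are needed.
2 colors suffice: color red → {D, E, F, G}; color blue → {A, B, C, H, I}. No two adjacent vertices share a color.

2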